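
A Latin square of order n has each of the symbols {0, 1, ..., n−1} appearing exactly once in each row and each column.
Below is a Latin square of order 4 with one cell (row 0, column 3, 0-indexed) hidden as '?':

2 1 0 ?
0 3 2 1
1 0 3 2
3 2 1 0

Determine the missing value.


Row 0 contains symbols [0, 1, 2] — missing [3].
Column 3 contains symbols [0, 1, 2] — missing [3].
The missing symbol must appear in both missing sets; intersection = [3].
Therefore the hidden value is 3.

Missing value = 3.


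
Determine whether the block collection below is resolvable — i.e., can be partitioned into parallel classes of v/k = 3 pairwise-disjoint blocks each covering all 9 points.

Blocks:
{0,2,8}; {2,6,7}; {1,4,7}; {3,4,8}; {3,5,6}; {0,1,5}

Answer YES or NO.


v = 9, block size k = 3, number of blocks = 6.
For resolvability, blocks must partition into parallel classes of size v/k = 3.
Total blocks must therefore be a multiple of 3: 6 = 3·2 + 0 ⇒ divisible ✓.
Greedy packing gives 2 candidate class(es). Each should be a full parallel class (size 3, covers all 9 points).
  Class 1 (3 blocks): {0,2,8}; {1,4,7}; {3,5,6}. Points covered: [0, 1, 2, 3, 4, 5, 6, 7, 8].
  Class 2 (3 blocks): {2,6,7}; {3,4,8}; {0,1,5}. Points covered: [0, 1, 2, 3, 4, 5, 6, 7, 8].
All classes full (size 3)? YES. All classes cover every point? YES.
Resolvable? YES.

YES


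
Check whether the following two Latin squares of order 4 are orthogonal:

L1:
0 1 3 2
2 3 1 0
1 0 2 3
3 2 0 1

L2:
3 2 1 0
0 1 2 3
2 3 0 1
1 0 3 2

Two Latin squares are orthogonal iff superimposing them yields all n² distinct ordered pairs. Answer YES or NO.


Form the n² = 16 superimposed pairs (L1[i][j], L2[i][j]), row by row (rows and columns indexed from 0):
row 0: (0,3) (1,2) (3,1) (2,0)
row 1: (2,0) (3,1) (1,2) (0,3)
row 2: (1,2) (0,3) (2,0) (3,1)
row 3: (3,1) (2,0) (0,3) (1,2)
Orthogonality requires all 16 pairs distinct.
But the pair (2,0) repeats: cell (0,3) has L1 = 2, L2 = 0, and cell (1,0) has L1 = 2, L2 = 0.
A repeated pair means some other pair never occurs (only 4 distinct pairs out of 16), so the squares are not orthogonal.
Conclusion: NO.

NO


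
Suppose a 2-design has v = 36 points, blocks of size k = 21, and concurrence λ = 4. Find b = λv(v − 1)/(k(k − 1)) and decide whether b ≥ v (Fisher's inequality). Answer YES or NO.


r = λ(v − 1)/(k − 1) = 4·35/20 = 7.
b = vr/k = 36·7/21 = 12.
Fisher's inequality: b ≥ v ⇔ 12 ≥ 36? NO.

NO


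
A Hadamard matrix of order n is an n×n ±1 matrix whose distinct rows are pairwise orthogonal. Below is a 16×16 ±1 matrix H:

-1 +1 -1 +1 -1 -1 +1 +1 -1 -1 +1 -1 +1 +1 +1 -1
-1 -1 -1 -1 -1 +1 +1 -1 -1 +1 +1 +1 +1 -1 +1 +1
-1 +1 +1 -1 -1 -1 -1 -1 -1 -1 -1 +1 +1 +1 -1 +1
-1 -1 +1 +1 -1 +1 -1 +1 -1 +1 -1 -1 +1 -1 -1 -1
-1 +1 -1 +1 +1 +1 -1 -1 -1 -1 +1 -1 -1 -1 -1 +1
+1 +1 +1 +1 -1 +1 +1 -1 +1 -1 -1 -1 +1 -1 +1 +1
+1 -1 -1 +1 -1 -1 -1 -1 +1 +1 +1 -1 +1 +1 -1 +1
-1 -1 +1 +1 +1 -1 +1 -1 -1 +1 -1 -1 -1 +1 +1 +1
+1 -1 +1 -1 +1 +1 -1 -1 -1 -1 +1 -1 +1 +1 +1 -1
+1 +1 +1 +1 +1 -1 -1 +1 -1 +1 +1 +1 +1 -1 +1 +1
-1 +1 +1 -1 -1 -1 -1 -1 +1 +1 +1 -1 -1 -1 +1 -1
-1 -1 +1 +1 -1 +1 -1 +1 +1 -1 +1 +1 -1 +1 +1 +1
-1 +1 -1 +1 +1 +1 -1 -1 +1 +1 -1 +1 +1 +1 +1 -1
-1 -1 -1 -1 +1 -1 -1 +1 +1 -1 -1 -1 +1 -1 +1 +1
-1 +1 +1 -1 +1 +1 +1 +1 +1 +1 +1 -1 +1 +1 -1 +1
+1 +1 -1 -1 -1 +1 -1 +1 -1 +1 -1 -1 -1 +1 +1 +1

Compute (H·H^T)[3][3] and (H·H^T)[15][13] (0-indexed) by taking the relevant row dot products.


Row 3 of H: [-1, -1, 1, 1, -1, 1, -1, 1, -1, 1, -1, -1, 1, -1, -1, -1].
Row 13 of H: [-1, -1, -1, -1, 1, -1, -1, 1, 1, -1, -1, -1, 1, -1, 1, 1].
Row 15 of H: [1, 1, -1, -1, -1, 1, -1, 1, -1, 1, -1, -1, -1, 1, 1, 1].
(H·H^T)[3][3] = Σ_j H[3][j]·H[3][j] = (-1)² + (-1)² + (1)² + (1)² + (-1)² + (1)² + (-1)² + (1)² + (-1)² + (1)² + (-1)² + (-1)² + (1)² + (-1)² + (-1)² + (-1)² = 1 + 1 + 1 + 1 + 1 + 1 + 1 + 1 + 1 + 1 + 1 + 1 + 1 + 1 + 1 + 1 = 16.
(H·H^T)[15][13] = Σ_j H[15][j]·H[13][j] = (1)·(-1) + (1)·(-1) + (-1)·(-1) + (-1)·(-1) + (-1)·(1) + (1)·(-1) + (-1)·(-1) + (1)·(1) + (-1)·(1) + (1)·(-1) + (-1)·(-1) + (-1)·(-1) + (-1)·(1) + (1)·(-1) + (1)·(1) + (1)·(1) = -1 + -1 + 1 + 1 + -1 + -1 + 1 + 1 + -1 + -1 + 1 + 1 + -1 + -1 + 1 + 1 = 0.
So rows 15 and 13 are orthogonal; the diagonal entry equals n = 16.

(3,3) entry = 16; (15,13) entry = 0.


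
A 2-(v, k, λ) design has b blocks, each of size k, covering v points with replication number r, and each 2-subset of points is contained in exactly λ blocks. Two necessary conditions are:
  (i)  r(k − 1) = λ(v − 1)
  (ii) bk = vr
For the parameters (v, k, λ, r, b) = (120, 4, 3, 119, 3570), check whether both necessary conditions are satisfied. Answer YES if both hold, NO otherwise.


Condition (i): r(k − 1) = 119·3 = 357; λ(v − 1) = 3·119 = 357. Match? YES.
Condition (ii): bk = 3570·4 = 14280; vr = 120·119 = 14280. Match? YES.
Both conditions hold? YES.

YES


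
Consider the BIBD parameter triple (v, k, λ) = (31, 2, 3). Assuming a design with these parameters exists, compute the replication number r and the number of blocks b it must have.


Any 2-(v, k, λ) BIBD satisfies two necessary conditions:
  (i)  Each point sits in r blocks, and counting incidences through any fixed point gives r(k − 1) = λ(v − 1), so r = λ(v − 1)/(k − 1).
  (ii) Total incidences bk = vr, so b = vr/k.
Step 1: r = λ(v − 1)/(k − 1) = 3·(31 − 1)/(2 − 1) = 3·30/1 = 90/1 = 90.
Step 2: b = vr/k = 31·90/2 = 2790/2 = 1395.
Check integrality: r = 90 ∈ Z ✓, b = 1395 ∈ Z ✓.
(These identities are necessary conditions: they determine r and b for any design with these parameters, but do not by themselves prove that one exists.)

r = 90, b = 1395.


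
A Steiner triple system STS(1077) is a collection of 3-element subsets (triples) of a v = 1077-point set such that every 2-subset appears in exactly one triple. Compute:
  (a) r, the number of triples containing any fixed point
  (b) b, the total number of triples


An STS(v) is a 2-(v, 3, 1) BIBD: block size k = 3, λ = 1.
Replication: r(k − 1) = λ(v − 1) ⇒ r·2 = 1077 − 1 = 1076 ⇒ r = 538.
Block count: b = v(v − 1)/6 = 1077·1076/6 = 1158852/6 = 193142.
(Check via bk = vr: 193142·3 = 579426 = 1077·538 = 579426 ✓.)

r = 538, b = 193142.


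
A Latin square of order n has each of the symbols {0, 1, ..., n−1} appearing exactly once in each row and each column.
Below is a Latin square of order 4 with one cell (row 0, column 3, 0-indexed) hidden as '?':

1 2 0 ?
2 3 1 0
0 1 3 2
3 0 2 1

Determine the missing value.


Row 0 contains symbols [0, 1, 2] — missing [3].
Column 3 contains symbols [0, 1, 2] — missing [3].
The missing symbol must appear in both missing sets; intersection = [3].
Therefore the hidden value is 3.

Missing value = 3.


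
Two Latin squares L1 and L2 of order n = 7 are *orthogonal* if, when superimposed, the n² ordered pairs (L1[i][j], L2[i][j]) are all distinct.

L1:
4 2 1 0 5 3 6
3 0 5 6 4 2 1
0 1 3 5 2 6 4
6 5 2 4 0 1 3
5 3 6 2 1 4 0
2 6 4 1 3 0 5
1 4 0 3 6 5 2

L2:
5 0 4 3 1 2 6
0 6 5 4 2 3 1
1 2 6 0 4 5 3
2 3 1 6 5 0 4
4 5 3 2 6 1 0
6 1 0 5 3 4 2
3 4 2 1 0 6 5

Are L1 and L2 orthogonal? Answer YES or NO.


Form the n² = 49 superimposed pairs (L1[i][j], L2[i][j]), row by row (rows and columns indexed from 0):
row 0: (4,5) (2,0) (1,4) (0,3) (5,1) (3,2) (6,6)
row 1: (3,0) (0,6) (5,5) (6,4) (4,2) (2,3) (1,1)
row 2: (0,1) (1,2) (3,6) (5,0) (2,4) (6,5) (4,3)
row 3: (6,2) (5,3) (2,1) (4,6) (0,5) (1,0) (3,4)
row 4: (5,4) (3,5) (6,3) (2,2) (1,6) (4,1) (0,0)
row 5: (2,6) (6,1) (4,0) (1,5) (3,3) (0,4) (5,2)
row 6: (1,3) (4,4) (0,2) (3,1) (6,0) (5,6) (2,5)
Orthogonality requires all 49 pairs distinct.
Check by first coordinate: for each symbol s of L1, list the L2 entries in the n cells where L1 = s; they must all differ.
  L1 = 0: L2 entries (in reading order) 3, 6, 1, 5, 0, 4, 2 — all 7 distinct ✓
  L1 = 1: L2 entries (in reading order) 4, 1, 2, 0, 6, 5, 3 — all 7 distinct ✓
  L1 = 2: L2 entries (in reading order) 0, 3, 4, 1, 2, 6, 5 — all 7 distinct ✓
  L1 = 3: L2 entries (in reading order) 2, 0, 6, 4, 5, 3, 1 — all 7 distinct ✓
  L1 = 4: L2 entries (in reading order) 5, 2, 3, 6, 1, 0, 4 — all 7 distinct ✓
  L1 = 5: L2 entries (in reading order) 1, 5, 0, 3, 4, 2, 6 — all 7 distinct ✓
  L1 = 6: L2 entries (in reading order) 6, 4, 5, 2, 3, 1, 0 — all 7 distinct ✓
Every symbol of L1 meets every symbol of L2 exactly once, so all 49 pairs are distinct (49 of 49).
Conclusion: YES.

YES


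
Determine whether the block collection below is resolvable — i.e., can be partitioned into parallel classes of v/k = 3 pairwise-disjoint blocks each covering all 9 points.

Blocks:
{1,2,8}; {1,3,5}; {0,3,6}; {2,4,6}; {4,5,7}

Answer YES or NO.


v = 9, block size k = 3, number of blocks = 5.
For resolvability, blocks must partition into parallel classes of size v/k = 3.
Total blocks must therefore be a multiple of 3: 5 = 3·1 + 2 ⇒ not divisible ✗.
Resolvable? NO.

NO


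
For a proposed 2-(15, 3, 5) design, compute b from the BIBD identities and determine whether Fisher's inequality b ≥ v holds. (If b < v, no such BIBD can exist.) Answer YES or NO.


r = λ(v − 1)/(k − 1) = 5·14/2 = 35.
b = vr/k = 15·35/3 = 175.
Fisher's inequality: b ≥ v ⇔ 175 ≥ 15? YES.

YES


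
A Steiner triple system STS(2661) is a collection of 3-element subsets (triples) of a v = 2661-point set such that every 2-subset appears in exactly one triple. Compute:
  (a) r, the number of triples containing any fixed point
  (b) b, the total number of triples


An STS(v) is a 2-(v, 3, 1) BIBD: block size k = 3, λ = 1.
Replication: r(k − 1) = λ(v − 1) ⇒ r·2 = 2661 − 1 = 2660 ⇒ r = 1330.
Block count: b = v(v − 1)/6 = 2661·2660/6 = 7078260/6 = 1179710.
(Check via bk = vr: 1179710·3 = 3539130 = 2661·1330 = 3539130 ✓.)

r = 1330, b = 1179710.


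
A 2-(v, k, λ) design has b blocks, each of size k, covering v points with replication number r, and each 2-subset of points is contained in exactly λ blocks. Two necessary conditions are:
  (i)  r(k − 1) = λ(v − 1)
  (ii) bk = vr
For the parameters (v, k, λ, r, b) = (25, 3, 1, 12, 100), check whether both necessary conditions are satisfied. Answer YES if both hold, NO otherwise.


Condition (i): r(k − 1) = 12·2 = 24; λ(v − 1) = 1·24 = 24. Match? YES.
Condition (ii): bk = 100·3 = 300; vr = 25·12 = 300. Match? YES.
Both conditions hold? YES.

YES


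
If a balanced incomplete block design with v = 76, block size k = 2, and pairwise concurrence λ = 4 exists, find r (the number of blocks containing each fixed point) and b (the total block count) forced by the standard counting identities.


Any 2-(v, k, λ) BIBD satisfies two necessary conditions:
  (i)  Each point sits in r blocks, and counting incidences through any fixed point gives r(k − 1) = λ(v − 1), so r = λ(v − 1)/(k − 1).
  (ii) Total incidences bk = vr, so b = vr/k.
Step 1: r = λ(v − 1)/(k − 1) = 4·(76 − 1)/(2 − 1) = 4·75/1 = 300/1 = 300.
Step 2: b = vr/k = 76·300/2 = 22800/2 = 11400.
Check integrality: r = 300 ∈ Z ✓, b = 11400 ∈ Z ✓.
(These identities are necessary conditions: they determine r and b for any design with these parameters, but do not by themselves prove that one exists.)

r = 300, b = 11400.


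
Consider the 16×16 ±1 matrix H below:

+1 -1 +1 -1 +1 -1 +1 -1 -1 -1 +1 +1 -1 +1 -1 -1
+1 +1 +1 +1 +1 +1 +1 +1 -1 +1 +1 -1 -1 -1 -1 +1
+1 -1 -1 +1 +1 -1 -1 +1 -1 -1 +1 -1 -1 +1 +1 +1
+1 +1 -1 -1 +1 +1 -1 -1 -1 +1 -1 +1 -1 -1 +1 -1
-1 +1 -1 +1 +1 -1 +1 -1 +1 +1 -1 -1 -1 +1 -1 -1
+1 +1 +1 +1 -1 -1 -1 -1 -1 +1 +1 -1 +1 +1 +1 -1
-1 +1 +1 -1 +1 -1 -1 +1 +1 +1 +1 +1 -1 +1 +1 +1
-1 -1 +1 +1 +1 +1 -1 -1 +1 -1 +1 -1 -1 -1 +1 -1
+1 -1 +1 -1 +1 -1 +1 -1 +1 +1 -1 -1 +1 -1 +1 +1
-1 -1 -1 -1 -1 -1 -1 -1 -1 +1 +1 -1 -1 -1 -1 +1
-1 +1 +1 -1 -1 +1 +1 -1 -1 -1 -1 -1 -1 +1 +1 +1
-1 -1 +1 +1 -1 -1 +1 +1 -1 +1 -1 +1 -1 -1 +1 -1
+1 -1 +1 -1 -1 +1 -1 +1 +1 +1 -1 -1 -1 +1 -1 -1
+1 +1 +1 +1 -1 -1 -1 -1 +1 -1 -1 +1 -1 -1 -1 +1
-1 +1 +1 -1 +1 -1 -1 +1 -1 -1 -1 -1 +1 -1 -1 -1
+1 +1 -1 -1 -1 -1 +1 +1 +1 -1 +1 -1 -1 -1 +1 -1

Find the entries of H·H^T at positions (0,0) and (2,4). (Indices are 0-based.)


Row 0 of H: [1, -1, 1, -1, 1, -1, 1, -1, -1, -1, 1, 1, -1, 1, -1, -1].
Row 2 of H: [1, -1, -1, 1, 1, -1, -1, 1, -1, -1, 1, -1, -1, 1, 1, 1].
Row 4 of H: [-1, 1, -1, 1, 1, -1, 1, -1, 1, 1, -1, -1, -1, 1, -1, -1].
(H·H^T)[0][0] = Σ_j H[0][j]·H[0][j] = (1)² + (-1)² + (1)² + (-1)² + (1)² + (-1)² + (1)² + (-1)² + (-1)² + (-1)² + (1)² + (1)² + (-1)² + (1)² + (-1)² + (-1)² = 1 + 1 + 1 + 1 + 1 + 1 + 1 + 1 + 1 + 1 + 1 + 1 + 1 + 1 + 1 + 1 = 16.
(H·H^T)[2][4] = Σ_j H[2][j]·H[4][j] = (1)·(-1) + (-1)·(1) + (-1)·(-1) + (1)·(1) + (1)·(1) + (-1)·(-1) + (-1)·(1) + (1)·(-1) + (-1)·(1) + (-1)·(1) + (1)·(-1) + (-1)·(-1) + (-1)·(-1) + (1)·(1) + (1)·(-1) + (1)·(-1) = -1 + -1 + 1 + 1 + 1 + 1 + -1 + -1 + -1 + -1 + -1 + 1 + 1 + 1 + -1 + -1 = -2.
Rows 2 and 4 are not orthogonal (dot product = -2 ≠ 0), so H is not a Hadamard matrix.

(0,0) entry = 16; (2,4) entry = -2.


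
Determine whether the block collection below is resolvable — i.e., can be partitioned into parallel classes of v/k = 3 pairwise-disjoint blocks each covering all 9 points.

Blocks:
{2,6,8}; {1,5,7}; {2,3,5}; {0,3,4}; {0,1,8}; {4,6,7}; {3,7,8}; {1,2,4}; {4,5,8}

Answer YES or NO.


v = 9, block size k = 3, number of blocks = 9.
For resolvability, blocks must partition into parallel classes of size v/k = 3.
Total blocks must therefore be a multiple of 3: 9 = 3·3 + 0 ⇒ divisible ✓.
Consider block {3,7,8}. The only other block(s) in the collection disjoint from it are {1,2,4} — just 1 block(s). Any parallel class containing {3,7,8} would need 2 other blocks each disjoint from it, so no parallel class of size 3 can contain {3,7,8}.
Since every block must belong to some parallel class in a resolution, the collection cannot be partitioned into parallel classes.
Resolvable? NO.

NO


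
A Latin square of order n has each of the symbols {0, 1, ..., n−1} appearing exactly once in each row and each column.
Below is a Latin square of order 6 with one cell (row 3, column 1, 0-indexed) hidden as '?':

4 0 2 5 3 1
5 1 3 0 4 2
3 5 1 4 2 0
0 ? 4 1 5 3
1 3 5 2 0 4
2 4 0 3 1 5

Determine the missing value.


Row 3 contains symbols [0, 1, 3, 4, 5] — missing [2].
Column 1 contains symbols [0, 1, 3, 4, 5] — missing [2].
The missing symbol must appear in both missing sets; intersection = [2].
Therefore the hidden value is 2.

Missing value = 2.


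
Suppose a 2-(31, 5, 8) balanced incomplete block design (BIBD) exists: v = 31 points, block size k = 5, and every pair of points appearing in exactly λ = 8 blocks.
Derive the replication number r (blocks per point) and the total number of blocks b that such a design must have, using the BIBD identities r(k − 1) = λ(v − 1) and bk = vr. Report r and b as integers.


Any 2-(v, k, λ) BIBD satisfies two necessary conditions:
  (i)  Each point sits in r blocks, and counting incidences through any fixed point gives r(k − 1) = λ(v − 1), so r = λ(v − 1)/(k − 1).
  (ii) Total incidences bk = vr, so b = vr/k.
Step 1: r = λ(v − 1)/(k − 1) = 8·(31 − 1)/(5 − 1) = 8·30/4 = 240/4 = 60.
Step 2: b = vr/k = 31·60/5 = 1860/5 = 372.
Check integrality: r = 60 ∈ Z ✓, b = 372 ∈ Z ✓.
(These identities are necessary conditions: they determine r and b for any design with these parameters, but do not by themselves prove that one exists.)

r = 60, b = 372.


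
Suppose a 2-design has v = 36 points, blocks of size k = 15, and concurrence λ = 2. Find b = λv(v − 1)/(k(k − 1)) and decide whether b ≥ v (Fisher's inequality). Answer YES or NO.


b = λv(v − 1)/(k(k − 1)) = 2·36·35/(15·14) = 2520/210 = 12.
Compare with v = 36: b < v, so Fisher's inequality fails.

NO


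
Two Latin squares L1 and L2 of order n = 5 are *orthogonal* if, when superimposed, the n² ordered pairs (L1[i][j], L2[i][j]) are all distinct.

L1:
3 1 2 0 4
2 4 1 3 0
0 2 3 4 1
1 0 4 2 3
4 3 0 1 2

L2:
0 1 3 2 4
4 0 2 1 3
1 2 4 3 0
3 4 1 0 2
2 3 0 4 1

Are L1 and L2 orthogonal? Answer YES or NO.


Form the n² = 25 superimposed pairs (L1[i][j], L2[i][j]), row by row (rows and columns indexed from 0):
row 0: (3,0) (1,1) (2,3) (0,2) (4,4)
row 1: (2,4) (4,0) (1,2) (3,1) (0,3)
row 2: (0,1) (2,2) (3,4) (4,3) (1,0)
row 3: (1,3) (0,4) (4,1) (2,0) (3,2)
row 4: (4,2) (3,3) (0,0) (1,4) (2,1)
Orthogonality requires all 25 pairs distinct.
Check by first coordinate: for each symbol s of L1, list the L2 entries in the n cells where L1 = s; they must all differ.
  L1 = 0: L2 entries (in reading order) 2, 3, 1, 4, 0 — all 5 distinct ✓
  L1 = 1: L2 entries (in reading order) 1, 2, 0, 3, 4 — all 5 distinct ✓
  L1 = 2: L2 entries (in reading order) 3, 4, 2, 0, 1 — all 5 distinct ✓
  L1 = 3: L2 entries (in reading order) 0, 1, 4, 2, 3 — all 5 distinct ✓
  L1 = 4: L2 entries (in reading order) 4, 0, 3, 1, 2 — all 5 distinct ✓
Every symbol of L1 meets every symbol of L2 exactly once, so all 25 pairs are distinct (25 of 25).
Conclusion: YES.

YES


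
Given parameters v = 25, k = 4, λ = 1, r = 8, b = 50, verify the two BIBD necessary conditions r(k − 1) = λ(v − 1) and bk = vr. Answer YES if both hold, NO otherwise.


Condition (i): r(k − 1) = 8·3 = 24; λ(v − 1) = 1·24 = 24. Match? YES.
Condition (ii): bk = 50·4 = 200; vr = 25·8 = 200. Match? YES.
Both conditions hold? YES.

YES


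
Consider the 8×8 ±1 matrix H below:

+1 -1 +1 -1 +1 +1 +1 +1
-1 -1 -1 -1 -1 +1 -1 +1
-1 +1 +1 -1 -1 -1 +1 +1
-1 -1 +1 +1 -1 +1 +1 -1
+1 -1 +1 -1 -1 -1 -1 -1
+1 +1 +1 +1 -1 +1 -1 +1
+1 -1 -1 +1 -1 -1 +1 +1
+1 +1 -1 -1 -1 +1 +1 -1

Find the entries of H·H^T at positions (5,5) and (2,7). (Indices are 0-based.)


Row 2 of H: [-1, 1, 1, -1, -1, -1, 1, 1].
Row 5 of H: [1, 1, 1, 1, -1, 1, -1, 1].
Row 7 of H: [1, 1, -1, -1, -1, 1, 1, -1].
(H·H^T)[5][5] = Σ_j H[5][j]·H[5][j] = (1)² + (1)² + (1)² + (1)² + (-1)² + (1)² + (-1)² + (1)² = 1 + 1 + 1 + 1 + 1 + 1 + 1 + 1 = 8.
(H·H^T)[2][7] = Σ_j H[2][j]·H[7][j] = (-1)·(1) + (1)·(1) + (1)·(-1) + (-1)·(-1) + (-1)·(-1) + (-1)·(1) + (1)·(1) + (1)·(-1) = -1 + 1 + -1 + 1 + 1 + -1 + 1 + -1 = 0.
So rows 2 and 7 are orthogonal; the diagonal entry equals n = 8.

(5,5) entry = 8; (2,7) entry = 0.


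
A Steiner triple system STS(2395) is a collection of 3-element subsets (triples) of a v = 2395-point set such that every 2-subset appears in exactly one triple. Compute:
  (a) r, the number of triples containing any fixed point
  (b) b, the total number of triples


An STS(v) is a 2-(v, 3, 1) BIBD: block size k = 3, λ = 1.
Replication: r(k − 1) = λ(v − 1) ⇒ r·2 = 2395 − 1 = 2394 ⇒ r = 1197.
Block count: b = v(v − 1)/6 = 2395·2394/6 = 5733630/6 = 955605.
(Check via bk = vr: 955605·3 = 2866815 = 2395·1197 = 2866815 ✓.)

r = 1197, b = 955605.


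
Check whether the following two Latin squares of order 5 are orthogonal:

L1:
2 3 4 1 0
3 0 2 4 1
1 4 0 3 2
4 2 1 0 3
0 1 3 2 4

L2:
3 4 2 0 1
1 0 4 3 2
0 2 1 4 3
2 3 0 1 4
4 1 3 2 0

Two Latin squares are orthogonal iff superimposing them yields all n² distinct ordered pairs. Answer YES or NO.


Form the n² = 25 superimposed pairs (L1[i][j], L2[i][j]), row by row (rows and columns indexed from 0):
row 0: (2,3) (3,4) (4,2) (1,0) (0,1)
row 1: (3,1) (0,0) (2,4) (4,3) (1,2)
row 2: (1,0) (4,2) (0,1) (3,4) (2,3)
row 3: (4,2) (2,3) (1,0) (0,1) (3,4)
row 4: (0,4) (1,1) (3,3) (2,2) (4,0)
Orthogonality requires all 25 pairs distinct.
But the pair (1,0) repeats: cell (0,3) has L1 = 1, L2 = 0, and cell (2,0) has L1 = 1, L2 = 0.
A repeated pair means some other pair never occurs (only 15 distinct pairs out of 25), so the squares are not orthogonal.
Conclusion: NO.

NO


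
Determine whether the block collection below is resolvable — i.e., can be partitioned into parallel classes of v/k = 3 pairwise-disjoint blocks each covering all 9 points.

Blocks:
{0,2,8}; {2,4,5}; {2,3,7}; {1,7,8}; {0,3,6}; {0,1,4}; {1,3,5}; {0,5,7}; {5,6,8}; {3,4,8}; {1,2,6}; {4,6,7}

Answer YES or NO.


v = 9, block size k = 3, number of blocks = 12.
For resolvability, blocks must partition into parallel classes of size v/k = 3.
Total blocks must therefore be a multiple of 3: 12 = 3·4 + 0 ⇒ divisible ✓.
Greedy packing gives 4 candidate class(es). Each should be a full parallel class (size 3, covers all 9 points).
  Class 1 (3 blocks): {0,2,8}; {1,3,5}; {4,6,7}. Points covered: [0, 1, 2, 3, 4, 5, 6, 7, 8].
  Class 2 (3 blocks): {2,4,5}; {1,7,8}; {0,3,6}. Points covered: [0, 1, 2, 3, 4, 5, 6, 7, 8].
  Class 3 (3 blocks): {2,3,7}; {0,1,4}; {5,6,8}. Points covered: [0, 1, 2, 3, 4, 5, 6, 7, 8].
  Class 4 (3 blocks): {0,5,7}; {3,4,8}; {1,2,6}. Points covered: [0, 1, 2, 3, 4, 5, 6, 7, 8].
All classes full (size 3)? YES. All classes cover every point? YES.
Resolvable? YES.

YES


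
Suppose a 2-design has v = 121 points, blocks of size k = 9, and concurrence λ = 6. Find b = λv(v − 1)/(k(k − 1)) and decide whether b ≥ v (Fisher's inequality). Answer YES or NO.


r = λ(v − 1)/(k − 1) = 6·120/8 = 90.
b = vr/k = 121·90/9 = 1210.
Fisher's inequality: b ≥ v ⇔ 1210 ≥ 121? YES.

YES


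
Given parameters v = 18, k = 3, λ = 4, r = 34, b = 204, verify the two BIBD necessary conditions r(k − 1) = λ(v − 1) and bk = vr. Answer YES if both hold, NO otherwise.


Condition (i): r(k − 1) = 34·2 = 68; λ(v − 1) = 4·17 = 68. Match? YES.
Condition (ii): bk = 204·3 = 612; vr = 18·34 = 612. Match? YES.
Both conditions hold? YES.

YES


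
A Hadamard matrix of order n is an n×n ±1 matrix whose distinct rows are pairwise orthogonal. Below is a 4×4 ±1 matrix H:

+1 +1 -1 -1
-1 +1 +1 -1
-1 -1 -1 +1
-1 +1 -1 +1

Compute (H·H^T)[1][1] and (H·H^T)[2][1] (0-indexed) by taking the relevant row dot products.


Row 1 of H: [-1, 1, 1, -1].
Row 2 of H: [-1, -1, -1, 1].
(H·H^T)[1][1] = Σ_j H[1][j]·H[1][j] = (-1)² + (1)² + (1)² + (-1)² = 1 + 1 + 1 + 1 = 4.
(H·H^T)[2][1] = Σ_j H[2][j]·H[1][j] = (-1)·(-1) + (-1)·(1) + (-1)·(1) + (1)·(-1) = 1 + -1 + -1 + -1 = -2.
Rows 2 and 1 are not orthogonal (dot product = -2 ≠ 0), so H is not a Hadamard matrix.

(1,1) entry = 4; (2,1) entry = -2.


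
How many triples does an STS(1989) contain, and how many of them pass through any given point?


An STS(v) is a 2-(v, 3, 1) BIBD: block size k = 3, λ = 1.
Replication: r(k − 1) = λ(v − 1) ⇒ r·2 = 1989 − 1 = 1988 ⇒ r = 994.
Block count: bk = vr ⇒ b·3 = 1989·994 = 1977066 ⇒ b = 659022.

r = 994, b = 659022.


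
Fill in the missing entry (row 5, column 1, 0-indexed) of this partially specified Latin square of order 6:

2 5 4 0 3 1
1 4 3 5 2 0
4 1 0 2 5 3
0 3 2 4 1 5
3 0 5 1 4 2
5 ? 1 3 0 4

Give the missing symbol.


Row 5 contains symbols [0, 1, 3, 4, 5] — missing [2].
Column 1 contains symbols [0, 1, 3, 4, 5] — missing [2].
The missing symbol must appear in both missing sets; intersection = [2].
Therefore the hidden value is 2.

Missing value = 2.


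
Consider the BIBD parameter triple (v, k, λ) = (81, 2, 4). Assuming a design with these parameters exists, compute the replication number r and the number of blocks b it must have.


Any 2-(v, k, λ) BIBD satisfies two necessary conditions:
  (i)  Each point sits in r blocks, and counting incidences through any fixed point gives r(k − 1) = λ(v − 1), so r = λ(v − 1)/(k − 1).
  (ii) Total incidences bk = vr, so b = vr/k.
Step 1: r = λ(v − 1)/(k − 1) = 4·(81 − 1)/(2 − 1) = 4·80/1 = 320/1 = 320.
Step 2: b = vr/k = 81·320/2 = 25920/2 = 12960.
Check integrality: r = 320 ∈ Z ✓, b = 12960 ∈ Z ✓.
(These identities are necessary conditions: they determine r and b for any design with these parameters, but do not by themselves prove that one exists.)

r = 320, b = 12960.


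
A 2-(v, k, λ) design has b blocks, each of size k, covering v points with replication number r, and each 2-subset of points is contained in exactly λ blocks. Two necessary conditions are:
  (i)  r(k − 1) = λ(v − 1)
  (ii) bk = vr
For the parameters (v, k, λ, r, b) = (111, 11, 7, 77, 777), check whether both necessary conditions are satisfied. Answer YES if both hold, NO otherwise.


Condition (i): r(k − 1) = 77·10 = 770; λ(v − 1) = 7·110 = 770. Match? YES.
Condition (ii): bk = 777·11 = 8547; vr = 111·77 = 8547. Match? YES.
Both conditions hold? YES.

YES


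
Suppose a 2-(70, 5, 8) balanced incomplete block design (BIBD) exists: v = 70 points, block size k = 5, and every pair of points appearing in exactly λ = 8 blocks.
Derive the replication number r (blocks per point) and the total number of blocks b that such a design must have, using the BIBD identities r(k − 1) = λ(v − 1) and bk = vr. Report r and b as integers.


Any 2-(v, k, λ) BIBD satisfies two necessary conditions:
  (i)  Each point sits in r blocks, and counting incidences through any fixed point gives r(k − 1) = λ(v − 1), so r = λ(v − 1)/(k − 1).
  (ii) Total incidences bk = vr, so b = vr/k.
Step 1: r = λ(v − 1)/(k − 1) = 8·(70 − 1)/(5 − 1) = 8·69/4 = 552/4 = 138.
Step 2: b = vr/k = 70·138/5 = 9660/5 = 1932.
Check integrality: r = 138 ∈ Z ✓, b = 1932 ∈ Z ✓.
(These identities are necessary conditions: they determine r and b for any design with these parameters, but do not by themselves prove that one exists.)

r = 138, b = 1932.


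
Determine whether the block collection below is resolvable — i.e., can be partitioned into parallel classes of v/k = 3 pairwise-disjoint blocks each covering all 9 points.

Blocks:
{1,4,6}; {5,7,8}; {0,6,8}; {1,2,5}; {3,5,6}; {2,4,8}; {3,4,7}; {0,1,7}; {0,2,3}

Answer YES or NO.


v = 9, block size k = 3, number of blocks = 9.
For resolvability, blocks must partition into parallel classes of size v/k = 3.
Total blocks must therefore be a multiple of 3: 9 = 3·3 + 0 ⇒ divisible ✓.
Greedy packing gives 3 candidate class(es). Each should be a full parallel class (size 3, covers all 9 points).
  Class 1 (3 blocks): {1,4,6}; {5,7,8}; {0,2,3}. Points covered: [0, 1, 2, 3, 4, 5, 6, 7, 8].
  Class 2 (3 blocks): {0,6,8}; {1,2,5}; {3,4,7}. Points covered: [0, 1, 2, 3, 4, 5, 6, 7, 8].
  Class 3 (3 blocks): {3,5,6}; {2,4,8}; {0,1,7}. Points covered: [0, 1, 2, 3, 4, 5, 6, 7, 8].
All classes full (size 3)? YES. All classes cover every point? YES.
Resolvable? YES.

YES


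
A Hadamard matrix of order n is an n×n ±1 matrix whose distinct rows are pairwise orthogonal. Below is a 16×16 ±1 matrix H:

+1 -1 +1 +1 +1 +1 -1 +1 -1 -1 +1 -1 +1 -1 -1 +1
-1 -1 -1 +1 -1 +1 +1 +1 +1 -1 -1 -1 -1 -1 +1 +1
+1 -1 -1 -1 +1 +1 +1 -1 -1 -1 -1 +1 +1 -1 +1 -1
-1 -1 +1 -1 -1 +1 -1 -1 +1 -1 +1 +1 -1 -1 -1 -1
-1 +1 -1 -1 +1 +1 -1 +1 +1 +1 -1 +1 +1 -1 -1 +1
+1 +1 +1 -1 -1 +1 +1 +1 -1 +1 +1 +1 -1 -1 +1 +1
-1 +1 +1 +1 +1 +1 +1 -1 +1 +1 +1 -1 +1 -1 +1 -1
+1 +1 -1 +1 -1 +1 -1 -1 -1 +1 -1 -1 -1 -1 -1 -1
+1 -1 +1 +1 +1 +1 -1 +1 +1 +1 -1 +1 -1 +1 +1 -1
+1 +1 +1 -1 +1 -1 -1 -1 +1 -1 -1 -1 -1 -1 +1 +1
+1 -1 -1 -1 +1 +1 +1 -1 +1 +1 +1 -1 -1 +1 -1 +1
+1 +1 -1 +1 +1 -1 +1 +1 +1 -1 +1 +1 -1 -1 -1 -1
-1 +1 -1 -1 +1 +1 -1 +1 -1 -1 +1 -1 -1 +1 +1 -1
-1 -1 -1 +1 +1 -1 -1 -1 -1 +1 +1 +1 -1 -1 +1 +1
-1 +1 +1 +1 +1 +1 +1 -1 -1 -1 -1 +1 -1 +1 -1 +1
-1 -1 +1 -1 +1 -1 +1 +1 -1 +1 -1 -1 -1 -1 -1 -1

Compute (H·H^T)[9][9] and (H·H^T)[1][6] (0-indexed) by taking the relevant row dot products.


Row 1 of H: [-1, -1, -1, 1, -1, 1, 1, 1, 1, -1, -1, -1, -1, -1, 1, 1].
Row 6 of H: [-1, 1, 1, 1, 1, 1, 1, -1, 1, 1, 1, -1, 1, -1, 1, -1].
Row 9 of H: [1, 1, 1, -1, 1, -1, -1, -1, 1, -1, -1, -1, -1, -1, 1, 1].
(H·H^T)[9][9] = Σ_j H[9][j]·H[9][j] = (1)² + (1)² + (1)² + (-1)² + (1)² + (-1)² + (-1)² + (-1)² + (1)² + (-1)² + (-1)² + (-1)² + (-1)² + (-1)² + (1)² + (1)² = 1 + 1 + 1 + 1 + 1 + 1 + 1 + 1 + 1 + 1 + 1 + 1 + 1 + 1 + 1 + 1 = 16.
(H·H^T)[1][6] = Σ_j H[1][j]·H[6][j] = (-1)·(-1) + (-1)·(1) + (-1)·(1) + (1)·(1) + (-1)·(1) + (1)·(1) + (1)·(1) + (1)·(-1) + (1)·(1) + (-1)·(1) + (-1)·(1) + (-1)·(-1) + (-1)·(1) + (-1)·(-1) + (1)·(1) + (1)·(-1) = 1 + -1 + -1 + 1 + -1 + 1 + 1 + -1 + 1 + -1 + -1 + 1 + -1 + 1 + 1 + -1 = 0.
So rows 1 and 6 are orthogonal; the diagonal entry equals n = 16.

(9,9) entry = 16; (1,6) entry = 0.


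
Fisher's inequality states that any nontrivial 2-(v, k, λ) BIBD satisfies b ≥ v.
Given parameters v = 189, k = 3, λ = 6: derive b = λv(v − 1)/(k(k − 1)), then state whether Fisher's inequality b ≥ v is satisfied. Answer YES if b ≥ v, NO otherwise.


r = λ(v − 1)/(k − 1) = 6·188/2 = 564.
b = vr/k = 189·564/3 = 35532.
Fisher's inequality: b ≥ v ⇔ 35532 ≥ 189? YES.

YES


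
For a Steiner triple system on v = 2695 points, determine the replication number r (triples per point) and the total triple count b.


An STS(v) is a 2-(v, 3, 1) BIBD: block size k = 3, λ = 1.
Replication: r(k − 1) = λ(v − 1) ⇒ r·2 = 2695 − 1 = 2694 ⇒ r = 1347.
Block count: bk = vr ⇒ b·3 = 2695·1347 = 3630165 ⇒ b = 1210055.
(Check via b = v(v − 1)/6 = 2695·2694/6 = 7260330/6 = 1210055.)

r = 1347, b = 1210055.


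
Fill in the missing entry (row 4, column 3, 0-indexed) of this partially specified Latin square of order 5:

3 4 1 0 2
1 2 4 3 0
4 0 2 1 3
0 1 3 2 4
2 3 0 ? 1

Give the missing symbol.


Row 4 contains symbols [0, 1, 2, 3] — missing [4].
Column 3 contains symbols [0, 1, 2, 3] — missing [4].
The missing symbol must appear in both missing sets; intersection = [4].
Therefore the hidden value is 4.

Missing value = 4.


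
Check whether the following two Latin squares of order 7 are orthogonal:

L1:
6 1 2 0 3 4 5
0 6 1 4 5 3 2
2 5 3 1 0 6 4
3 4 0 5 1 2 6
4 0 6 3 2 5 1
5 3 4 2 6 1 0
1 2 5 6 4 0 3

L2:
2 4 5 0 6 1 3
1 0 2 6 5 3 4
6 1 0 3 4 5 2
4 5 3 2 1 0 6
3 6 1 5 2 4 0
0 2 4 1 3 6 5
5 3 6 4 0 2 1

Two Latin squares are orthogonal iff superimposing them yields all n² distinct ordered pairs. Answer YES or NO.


Form the n² = 49 superimposed pairs (L1[i][j], L2[i][j]), row by row (rows and columns indexed from 0):
row 0: (6,2) (1,4) (2,5) (0,0) (3,6) (4,1) (5,3)
row 1: (0,1) (6,0) (1,2) (4,6) (5,5) (3,3) (2,4)
row 2: (2,6) (5,1) (3,0) (1,3) (0,4) (6,5) (4,2)
row 3: (3,4) (4,5) (0,3) (5,2) (1,1) (2,0) (6,6)
row 4: (4,3) (0,6) (6,1) (3,5) (2,2) (5,4) (1,0)
row 5: (5,0) (3,2) (4,4) (2,1) (6,3) (1,6) (0,5)
row 6: (1,5) (2,3) (5,6) (6,4) (4,0) (0,2) (3,1)
Orthogonality requires all 49 pairs distinct.
Check by first coordinate: for each symbol s of L1, list the L2 entries in the n cells where L1 = s; they must all differ.
  L1 = 0: L2 entries (in reading order) 0, 1, 4, 3, 6, 5, 2 — all 7 distinct ✓
  L1 = 1: L2 entries (in reading order) 4, 2, 3, 1, 0, 6, 5 — all 7 distinct ✓
  L1 = 2: L2 entries (in reading order) 5, 4, 6, 0, 2, 1, 3 — all 7 distinct ✓
  L1 = 3: L2 entries (in reading order) 6, 3, 0, 4, 5, 2, 1 — all 7 distinct ✓
  L1 = 4: L2 entries (in reading order) 1, 6, 2, 5, 3, 4, 0 — all 7 distinct ✓
  L1 = 5: L2 entries (in reading order) 3, 5, 1, 2, 4, 0, 6 — all 7 distinct ✓
  L1 = 6: L2 entries (in reading order) 2, 0, 5, 6, 1, 3, 4 — all 7 distinct ✓
Every symbol of L1 meets every symbol of L2 exactly once, so all 49 pairs are distinct (49 of 49).
Conclusion: YES.

YES


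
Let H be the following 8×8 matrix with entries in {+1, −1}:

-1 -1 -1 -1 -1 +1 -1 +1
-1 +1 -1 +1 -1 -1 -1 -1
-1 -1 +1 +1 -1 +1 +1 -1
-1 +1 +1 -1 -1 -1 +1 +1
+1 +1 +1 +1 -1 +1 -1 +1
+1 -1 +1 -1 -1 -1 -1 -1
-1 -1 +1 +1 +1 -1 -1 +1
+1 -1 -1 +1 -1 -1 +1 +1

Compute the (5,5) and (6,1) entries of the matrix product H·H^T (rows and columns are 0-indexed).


Row 1 of H: [-1, 1, -1, 1, -1, -1, -1, -1].
Row 5 of H: [1, -1, 1, -1, -1, -1, -1, -1].
Row 6 of H: [-1, -1, 1, 1, 1, -1, -1, 1].
(H·H^T)[5][5] = Σ_j H[5][j]·H[5][j] = (1)² + (-1)² + (1)² + (-1)² + (-1)² + (-1)² + (-1)² + (-1)² = 1 + 1 + 1 + 1 + 1 + 1 + 1 + 1 = 8.
(H·H^T)[6][1] = Σ_j H[6][j]·H[1][j] = (-1)·(-1) + (-1)·(1) + (1)·(-1) + (1)·(1) + (1)·(-1) + (-1)·(-1) + (-1)·(-1) + (1)·(-1) = 1 + -1 + -1 + 1 + -1 + 1 + 1 + -1 = 0.
So rows 6 and 1 are orthogonal; the diagonal entry equals n = 8.

(5,5) entry = 8; (6,1) entry = 0.


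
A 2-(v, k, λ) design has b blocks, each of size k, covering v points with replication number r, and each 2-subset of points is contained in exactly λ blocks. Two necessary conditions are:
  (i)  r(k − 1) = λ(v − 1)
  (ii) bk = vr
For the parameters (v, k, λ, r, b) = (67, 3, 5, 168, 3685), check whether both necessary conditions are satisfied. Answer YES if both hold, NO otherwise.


Condition (i): r(k − 1) = 168·2 = 336; λ(v − 1) = 5·66 = 330. Match? NO.
Condition (ii): bk = 3685·3 = 11055; vr = 67·168 = 11256. Match? NO.
Both conditions hold? NO.

NO


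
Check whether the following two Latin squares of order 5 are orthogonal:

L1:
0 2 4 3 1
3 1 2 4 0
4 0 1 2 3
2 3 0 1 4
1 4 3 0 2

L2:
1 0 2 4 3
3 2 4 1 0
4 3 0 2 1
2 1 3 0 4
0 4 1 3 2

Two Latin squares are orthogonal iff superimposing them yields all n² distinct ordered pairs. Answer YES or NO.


Form the n² = 25 superimposed pairs (L1[i][j], L2[i][j]), row by row (rows and columns indexed from 0):
row 0: (0,1) (2,0) (4,2) (3,4) (1,3)
row 1: (3,3) (1,2) (2,4) (4,1) (0,0)
row 2: (4,4) (0,3) (1,0) (2,2) (3,1)
row 3: (2,2) (3,1) (0,3) (1,0) (4,4)
row 4: (1,0) (4,4) (3,1) (0,3) (2,2)
Orthogonality requires all 25 pairs distinct.
But the pair (2,2) repeats: cell (2,3) has L1 = 2, L2 = 2, and cell (3,0) has L1 = 2, L2 = 2.
A repeated pair means some other pair never occurs (only 15 distinct pairs out of 25), so the squares are not orthogonal.
Conclusion: NO.

NO


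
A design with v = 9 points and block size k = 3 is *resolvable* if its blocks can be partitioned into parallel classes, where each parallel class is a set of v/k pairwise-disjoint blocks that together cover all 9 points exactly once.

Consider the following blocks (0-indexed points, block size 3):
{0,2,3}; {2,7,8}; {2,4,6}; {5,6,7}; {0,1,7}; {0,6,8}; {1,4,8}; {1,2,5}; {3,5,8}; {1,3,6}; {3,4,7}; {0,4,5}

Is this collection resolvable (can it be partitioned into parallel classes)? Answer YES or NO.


v = 9, block size k = 3, number of blocks = 12.
For resolvability, blocks must partition into parallel classes of size v/k = 3.
Total blocks must therefore be a multiple of 3: 12 = 3·4 + 0 ⇒ divisible ✓.
Greedy packing gives 4 candidate class(es). Each should be a full parallel class (size 3, covers all 9 points).
  Class 1 (3 blocks): {0,2,3}; {5,6,7}; {1,4,8}. Points covered: [0, 1, 2, 3, 4, 5, 6, 7, 8].
  Class 2 (3 blocks): {2,7,8}; {1,3,6}; {0,4,5}. Points covered: [0, 1, 2, 3, 4, 5, 6, 7, 8].
  Class 3 (3 blocks): {2,4,6}; {0,1,7}; {3,5,8}. Points covered: [0, 1, 2, 3, 4, 5, 6, 7, 8].
  Class 4 (3 blocks): {0,6,8}; {1,2,5}; {3,4,7}. Points covered: [0, 1, 2, 3, 4, 5, 6, 7, 8].
All classes full (size 3)? YES. All classes cover every point? YES.
Resolvable? YES.

YES


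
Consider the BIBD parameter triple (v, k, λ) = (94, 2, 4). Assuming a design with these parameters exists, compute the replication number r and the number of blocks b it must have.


Any 2-(v, k, λ) BIBD satisfies two necessary conditions:
  (i)  Each point sits in r blocks, and counting incidences through any fixed point gives r(k − 1) = λ(v − 1), so r = λ(v − 1)/(k − 1).
  (ii) Total incidences bk = vr, so b = vr/k.
Step 1: r = λ(v − 1)/(k − 1) = 4·(94 − 1)/(2 − 1) = 4·93/1 = 372/1 = 372.
Step 2: b = vr/k = 94·372/2 = 34968/2 = 17484.
Check integrality: r = 372 ∈ Z ✓, b = 17484 ∈ Z ✓.
(These identities are necessary conditions: they determine r and b for any design with these parameters, but do not by themselves prove that one exists.)

r = 372, b = 17484.


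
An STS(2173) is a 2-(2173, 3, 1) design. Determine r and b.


An STS(v) is a 2-(v, 3, 1) BIBD: block size k = 3, λ = 1.
Replication: r(k − 1) = λ(v − 1) ⇒ r·2 = 2173 − 1 = 2172 ⇒ r = 1086.
Block count: bk = vr ⇒ b·3 = 2173·1086 = 2359878 ⇒ b = 786626.

r = 1086, b = 786626.


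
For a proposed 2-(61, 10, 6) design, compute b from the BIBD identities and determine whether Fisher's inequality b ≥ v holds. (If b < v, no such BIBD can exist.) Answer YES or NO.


b = λv(v − 1)/(k(k − 1)) = 6·61·60/(10·9) = 21960/90 = 244.
Compare with v = 61: b ≥ v, so Fisher's inequality holds.

YES


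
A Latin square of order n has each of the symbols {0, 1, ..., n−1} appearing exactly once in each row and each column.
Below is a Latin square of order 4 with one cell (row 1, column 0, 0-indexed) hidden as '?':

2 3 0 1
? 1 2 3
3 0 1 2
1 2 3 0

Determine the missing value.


Row 1 contains symbols [1, 2, 3] — missing [0].
Column 0 contains symbols [1, 2, 3] — missing [0].
The missing symbol must appear in both missing sets; intersection = [0].
Therefore the hidden value is 0.

Missing value = 0.


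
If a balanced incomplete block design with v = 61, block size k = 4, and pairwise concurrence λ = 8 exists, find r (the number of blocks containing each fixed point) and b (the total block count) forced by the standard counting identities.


Any 2-(v, k, λ) BIBD satisfies two necessary conditions:
  (i)  Each point sits in r blocks, and counting incidences through any fixed point gives r(k − 1) = λ(v − 1), so r = λ(v − 1)/(k − 1).
  (ii) Total incidences bk = vr, so b = vr/k.
Step 1: r = λ(v − 1)/(k − 1) = 8·(61 − 1)/(4 − 1) = 8·60/3 = 480/3 = 160.
Step 2: b = vr/k = 61·160/4 = 9760/4 = 2440.
Check integrality: r = 160 ∈ Z ✓, b = 2440 ∈ Z ✓.
(These identities are necessary conditions: they determine r and b for any design with these parameters, but do not by themselves prove that one exists.)

r = 160, b = 2440.


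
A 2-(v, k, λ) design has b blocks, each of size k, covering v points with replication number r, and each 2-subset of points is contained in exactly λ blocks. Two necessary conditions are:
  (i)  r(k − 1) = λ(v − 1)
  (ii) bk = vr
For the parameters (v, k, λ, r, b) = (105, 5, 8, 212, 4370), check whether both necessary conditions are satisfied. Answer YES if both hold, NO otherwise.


Condition (i): r(k − 1) = 212·4 = 848; λ(v − 1) = 8·104 = 832. Match? NO.
Condition (ii): bk = 4370·5 = 21850; vr = 105·212 = 22260. Match? NO.
Both conditions hold? NO.

NO


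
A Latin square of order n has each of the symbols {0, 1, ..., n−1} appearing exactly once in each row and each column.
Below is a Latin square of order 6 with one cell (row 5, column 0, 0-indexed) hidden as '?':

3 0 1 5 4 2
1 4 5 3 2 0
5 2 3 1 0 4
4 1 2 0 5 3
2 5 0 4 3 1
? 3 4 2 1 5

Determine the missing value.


Row 5 contains symbols [1, 2, 3, 4, 5] — missing [0].
Column 0 contains symbols [1, 2, 3, 4, 5] — missing [0].
The missing symbol must appear in both missing sets; intersection = [0].
Therefore the hidden value is 0.

Missing value = 0.


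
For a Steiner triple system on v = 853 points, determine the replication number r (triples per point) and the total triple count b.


An STS(v) is a 2-(v, 3, 1) BIBD: block size k = 3, λ = 1.
Replication: r(k − 1) = λ(v − 1) ⇒ r·2 = 853 − 1 = 852 ⇒ r = 426.
Block count: bk = vr ⇒ b·3 = 853·426 = 363378 ⇒ b = 121126.

r = 426, b = 121126.


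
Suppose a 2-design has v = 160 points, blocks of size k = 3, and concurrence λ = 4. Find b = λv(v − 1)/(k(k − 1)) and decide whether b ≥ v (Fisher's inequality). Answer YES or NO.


b = λv(v − 1)/(k(k − 1)) = 4·160·159/(3·2) = 101760/6 = 16960.
Compare with v = 160: b ≥ v, so Fisher's inequality holds.

YES


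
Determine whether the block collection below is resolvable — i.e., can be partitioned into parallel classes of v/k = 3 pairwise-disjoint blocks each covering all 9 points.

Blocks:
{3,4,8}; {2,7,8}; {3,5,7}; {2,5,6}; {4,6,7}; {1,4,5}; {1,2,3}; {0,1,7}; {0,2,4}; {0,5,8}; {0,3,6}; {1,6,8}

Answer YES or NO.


v = 9, block size k = 3, number of blocks = 12.
For resolvability, blocks must partition into parallel classes of size v/k = 3.
Total blocks must therefore be a multiple of 3: 12 = 3·4 + 0 ⇒ divisible ✓.
Greedy packing gives 4 candidate class(es). Each should be a full parallel class (size 3, covers all 9 points).
  Class 1 (3 blocks): {3,4,8}; {2,5,6}; {0,1,7}. Points covered: [0, 1, 2, 3, 4, 5, 6, 7, 8].
  Class 2 (3 blocks): {2,7,8}; {1,4,5}; {0,3,6}. Points covered: [0, 1, 2, 3, 4, 5, 6, 7, 8].
  Class 3 (3 blocks): {3,5,7}; {0,2,4}; {1,6,8}. Points covered: [0, 1, 2, 3, 4, 5, 6, 7, 8].
  Class 4 (3 blocks): {4,6,7}; {1,2,3}; {0,5,8}. Points covered: [0, 1, 2, 3, 4, 5, 6, 7, 8].
All classes full (size 3)? YES. All classes cover every point? YES.
Resolvable? YES.

YES
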